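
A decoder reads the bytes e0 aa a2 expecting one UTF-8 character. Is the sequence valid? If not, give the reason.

Leading byte 0xE0 = 11100000 → 3-byte form.
Continuation bytes 0xAA=10101010, 0xA2=10100010 all match 10xxxxxx.
Decoded value 0xAA2 is ≥ 0x800 (shortest form) and not a surrogate.

valid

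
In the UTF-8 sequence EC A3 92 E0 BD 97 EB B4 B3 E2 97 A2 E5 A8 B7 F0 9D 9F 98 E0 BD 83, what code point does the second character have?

Offset 0: leading byte 0xEC = 11101100 → 3-byte char #1 = EC A3 92.
Offset 3: leading byte 0xE0 = 11100000 → 3-byte char #2 = E0 BD 97.
Leading byte 0xE0 = 11100000 matches 1110xxxx → 3-byte sequence.
Byte 1: 0xE0 = 11100000, payload 0000 (4 bits).
Byte 2: 0xBD = 10111101 (10xxxxxx ✓), payload 111101.
Byte 3: 0x97 = 10010111 (10xxxxxx ✓), payload 010111.
Concatenate: 0000111101010111 = 0xF57 (16 bits → U+0F57).

U+0F57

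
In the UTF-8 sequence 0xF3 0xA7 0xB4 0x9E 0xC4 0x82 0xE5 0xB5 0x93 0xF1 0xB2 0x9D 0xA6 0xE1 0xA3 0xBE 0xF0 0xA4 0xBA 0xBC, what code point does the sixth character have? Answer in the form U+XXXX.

U+24EBC

Offset 0: leading byte 0xF3 = 11110011 → 4-byte char #1 = F3 A7 B4 9E.
Offset 4: leading byte 0xC4 = 11000100 → 2-byte char #2 = C4 82.
Offset 6: leading byte 0xE5 = 11100101 → 3-byte char #3 = E5 B5 93.
Offset 9: leading byte 0xF1 = 11110001 → 4-byte char #4 = F1 B2 9D A6.
Offset 13: leading byte 0xE1 = 11100001 → 3-byte char #5 = E1 A3 BE.
Offset 16: leading byte 0xF0 = 11110000 → 4-byte char #6 = F0 A4 BA BC.
Leading byte 0xF0 = 11110000 matches 11110xxx → 4-byte sequence.
Byte 1: 0xF0 = 11110000, payload 000 (3 bits).
Byte 2: 0xA4 = 10100100 (10xxxxxx ✓), payload 100100.
Byte 3: 0xBA = 10111010 (10xxxxxx ✓), payload 111010.
Byte 4: 0xBC = 10111100 (10xxxxxx ✓), payload 111100.
Concatenate: 000100100111010111100 = 0x24EBC (21 bits → U+24EBC).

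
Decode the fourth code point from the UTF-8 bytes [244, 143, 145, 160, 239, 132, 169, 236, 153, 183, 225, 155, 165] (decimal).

Offset 0: leading byte 0xF4 = 11110100 → 4-byte char #1 = F4 8F 91 A0.
Offset 4: leading byte 0xEF = 11101111 → 3-byte char #2 = EF 84 A9.
Offset 7: leading byte 0xEC = 11101100 → 3-byte char #3 = EC 99 B7.
Offset 10: leading byte 0xE1 = 11100001 → 3-byte char #4 = E1 9B A5.
Leading byte 0xE1 = 11100001 matches 1110xxxx → 3-byte sequence.
Byte 1: 0xE1 = 11100001, payload 0001 (4 bits).
Byte 2: 0x9B = 10011011 (10xxxxxx ✓), payload 011011.
Byte 3: 0xA5 = 10100101 (10xxxxxx ✓), payload 100101.
Concatenate: 0001011011100101 = 0x16E5 (16 bits → U+16E5).

U+16E5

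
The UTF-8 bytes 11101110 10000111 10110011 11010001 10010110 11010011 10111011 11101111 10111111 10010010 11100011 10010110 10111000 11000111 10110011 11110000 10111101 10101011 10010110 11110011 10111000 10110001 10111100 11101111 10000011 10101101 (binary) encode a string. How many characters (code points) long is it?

9

Byte at offset 0: 0xEE = 11101110 → 3-byte char (#1). Advance 3.
Byte at offset 3: 0xD1 = 11010001 → 2-byte char (#2). Advance 2.
Byte at offset 5: 0xD3 = 11010011 → 2-byte char (#3). Advance 2.
Byte at offset 7: 0xEF = 11101111 → 3-byte char (#4). Advance 3.
Byte at offset 10: 0xE3 = 11100011 → 3-byte char (#5). Advance 3.
Byte at offset 13: 0xC7 = 11000111 → 2-byte char (#6). Advance 2.
Byte at offset 15: 0xF0 = 11110000 → 4-byte char (#7). Advance 4.
Byte at offset 19: 0xF3 = 11110011 → 4-byte char (#8). Advance 4.
Byte at offset 23: 0xEF = 11101111 → 3-byte char (#9). Advance 3.
Reached end at offset 26 after 9 code points.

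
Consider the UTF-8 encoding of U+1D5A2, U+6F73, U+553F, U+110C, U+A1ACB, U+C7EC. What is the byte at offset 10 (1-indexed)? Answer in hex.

1-indexed offset 10 is 0-indexed offset 9.
U+1D5A2 → 4-byte form F0 9D 96 A2 at offsets 0–3.
U+6F73 → 3-byte form E6 BD B3 at offsets 4–6.
U+553F → 3-byte form E5 94 BF at offsets 7–9.
Offset 9 falls in char 3's range; it's byte 3 of E5 94 BF = 0xBF.

0xBF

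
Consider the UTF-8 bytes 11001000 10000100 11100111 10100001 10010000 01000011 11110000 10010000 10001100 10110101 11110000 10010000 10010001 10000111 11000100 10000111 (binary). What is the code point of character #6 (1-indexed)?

U+0107

Offset 0: leading byte 0xC8 = 11001000 → 2-byte char #1 = C8 84.
Offset 2: leading byte 0xE7 = 11100111 → 3-byte char #2 = E7 A1 90.
Offset 5: leading byte 0x43 = 01000011 → 1-byte char #3 = 43.
Offset 6: leading byte 0xF0 = 11110000 → 4-byte char #4 = F0 90 8C B5.
Offset 10: leading byte 0xF0 = 11110000 → 4-byte char #5 = F0 90 91 87.
Offset 14: leading byte 0xC4 = 11000100 → 2-byte char #6 = C4 87.
Leading byte 0xC4 = 11000100 matches 110xxxxx → 2-byte sequence.
Byte 1: 0xC4 = 11000100, payload 00100 (5 bits).
Byte 2: 0x87 = 10000111 (10xxxxxx ✓), payload 000111.
Concatenate: 00100000111 = 0x107 (11 bits → U+0107).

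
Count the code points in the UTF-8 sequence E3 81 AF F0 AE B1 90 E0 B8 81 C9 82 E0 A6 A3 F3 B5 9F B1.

6

Byte at offset 0: 0xE3 = 11100011 → 3-byte char (#1). Advance 3.
Byte at offset 3: 0xF0 = 11110000 → 4-byte char (#2). Advance 4.
Byte at offset 7: 0xE0 = 11100000 → 3-byte char (#3). Advance 3.
Byte at offset 10: 0xC9 = 11001001 → 2-byte char (#4). Advance 2.
Byte at offset 12: 0xE0 = 11100000 → 3-byte char (#5). Advance 3.
Byte at offset 15: 0xF3 = 11110011 → 4-byte char (#6). Advance 4.
Reached end at offset 19 after 6 code points.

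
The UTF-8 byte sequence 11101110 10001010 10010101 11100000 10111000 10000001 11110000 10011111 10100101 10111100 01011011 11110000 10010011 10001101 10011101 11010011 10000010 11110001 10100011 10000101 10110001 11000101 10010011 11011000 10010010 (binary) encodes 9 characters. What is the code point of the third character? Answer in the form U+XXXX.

Offset 0: leading byte 0xEE = 11101110 → 3-byte char #1 = EE 8A 95.
Offset 3: leading byte 0xE0 = 11100000 → 3-byte char #2 = E0 B8 81.
Offset 6: leading byte 0xF0 = 11110000 → 4-byte char #3 = F0 9F A5 BC.
Leading byte 0xF0 = 11110000 matches 11110xxx → 4-byte sequence.
Byte 1: 0xF0 = 11110000, payload 000 (3 bits).
Byte 2: 0x9F = 10011111 (10xxxxxx ✓), payload 011111.
Byte 3: 0xA5 = 10100101 (10xxxxxx ✓), payload 100101.
Byte 4: 0xBC = 10111100 (10xxxxxx ✓), payload 111100.
Concatenate: 000011111100101111100 = 0x1F97C (21 bits → U+1F97C).

U+1F97C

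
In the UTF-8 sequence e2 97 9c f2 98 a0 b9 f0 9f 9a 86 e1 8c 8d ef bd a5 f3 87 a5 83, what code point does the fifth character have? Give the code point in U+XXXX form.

Offset 0: leading byte 0xE2 = 11100010 → 3-byte char #1 = E2 97 9C.
Offset 3: leading byte 0xF2 = 11110010 → 4-byte char #2 = F2 98 A0 B9.
Offset 7: leading byte 0xF0 = 11110000 → 4-byte char #3 = F0 9F 9A 86.
Offset 11: leading byte 0xE1 = 11100001 → 3-byte char #4 = E1 8C 8D.
Offset 14: leading byte 0xEF = 11101111 → 3-byte char #5 = EF BD A5.
Leading byte 0xEF = 11101111 matches 1110xxxx → 3-byte sequence.
Byte 1: 0xEF = 11101111, payload 1111 (4 bits).
Byte 2: 0xBD = 10111101 (10xxxxxx ✓), payload 111101.
Byte 3: 0xA5 = 10100101 (10xxxxxx ✓), payload 100101.
Concatenate: 1111111101100101 = 0xFF65 (16 bits → U+FF65).

U+FF65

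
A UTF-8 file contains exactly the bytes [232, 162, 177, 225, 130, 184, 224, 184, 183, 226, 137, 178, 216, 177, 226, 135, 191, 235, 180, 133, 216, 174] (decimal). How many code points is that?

8

Byte at offset 0: 0xE8 = 11101000 → 3-byte char (#1). Advance 3.
Byte at offset 3: 0xE1 = 11100001 → 3-byte char (#2). Advance 3.
Byte at offset 6: 0xE0 = 11100000 → 3-byte char (#3). Advance 3.
Byte at offset 9: 0xE2 = 11100010 → 3-byte char (#4). Advance 3.
Byte at offset 12: 0xD8 = 11011000 → 2-byte char (#5). Advance 2.
Byte at offset 14: 0xE2 = 11100010 → 3-byte char (#6). Advance 3.
Byte at offset 17: 0xEB = 11101011 → 3-byte char (#7). Advance 3.
Byte at offset 20: 0xD8 = 11011000 → 2-byte char (#8). Advance 2.
Reached end at offset 22 after 8 code points.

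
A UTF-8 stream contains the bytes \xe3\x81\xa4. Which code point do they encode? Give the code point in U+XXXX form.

U+3064

Leading byte 0xE3 = 11100011 matches 1110xxxx → 3-byte sequence.
Byte 1: 0xE3 = 11100011, payload 0011 (4 bits).
Byte 2: 0x81 = 10000001 (10xxxxxx ✓), payload 000001.
Byte 3: 0xA4 = 10100100 (10xxxxxx ✓), payload 100100.
Concatenate: 0011000001100100 = 0x3064 (16 bits → U+3064).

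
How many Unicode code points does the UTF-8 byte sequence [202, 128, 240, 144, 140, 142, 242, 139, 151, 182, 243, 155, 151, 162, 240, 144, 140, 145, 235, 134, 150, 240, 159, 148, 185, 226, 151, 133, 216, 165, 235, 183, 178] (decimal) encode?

Byte at offset 0: 0xCA = 11001010 → 2-byte char (#1). Advance 2.
Byte at offset 2: 0xF0 = 11110000 → 4-byte char (#2). Advance 4.
Byte at offset 6: 0xF2 = 11110010 → 4-byte char (#3). Advance 4.
Byte at offset 10: 0xF3 = 11110011 → 4-byte char (#4). Advance 4.
Byte at offset 14: 0xF0 = 11110000 → 4-byte char (#5). Advance 4.
Byte at offset 18: 0xEB = 11101011 → 3-byte char (#6). Advance 3.
Byte at offset 21: 0xF0 = 11110000 → 4-byte char (#7). Advance 4.
Byte at offset 25: 0xE2 = 11100010 → 3-byte char (#8). Advance 3.
Byte at offset 28: 0xD8 = 11011000 → 2-byte char (#9). Advance 2.
Byte at offset 30: 0xEB = 11101011 → 3-byte char (#10). Advance 3.
Reached end at offset 33 after 10 code points.

10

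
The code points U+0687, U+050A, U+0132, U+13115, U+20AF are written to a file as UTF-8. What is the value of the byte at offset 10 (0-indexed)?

0xE2

U+0687 → 2-byte form DA 87 at offsets 0–1.
U+050A → 2-byte form D4 8A at offsets 2–3.
U+0132 → 2-byte form C4 B2 at offsets 4–5.
U+13115 → 4-byte form F0 93 84 95 at offsets 6–9.
U+20AF → 3-byte form E2 82 AF at offsets 10–12.
Offset 10 falls in char 5's range; it's byte 1 of E2 82 AF = 0xE2.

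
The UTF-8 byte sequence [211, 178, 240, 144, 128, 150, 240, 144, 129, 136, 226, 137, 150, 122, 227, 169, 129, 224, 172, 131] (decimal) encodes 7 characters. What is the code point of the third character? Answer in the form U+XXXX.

U+10048

Offset 0: leading byte 0xD3 = 11010011 → 2-byte char #1 = D3 B2.
Offset 2: leading byte 0xF0 = 11110000 → 4-byte char #2 = F0 90 80 96.
Offset 6: leading byte 0xF0 = 11110000 → 4-byte char #3 = F0 90 81 88.
Leading byte 0xF0 = 11110000 matches 11110xxx → 4-byte sequence.
Byte 1: 0xF0 = 11110000, payload 000 (3 bits).
Byte 2: 0x90 = 10010000 (10xxxxxx ✓), payload 010000.
Byte 3: 0x81 = 10000001 (10xxxxxx ✓), payload 000001.
Byte 4: 0x88 = 10001000 (10xxxxxx ✓), payload 001000.
Concatenate: 000010000000001001000 = 0x10048 (21 bits → U+10048).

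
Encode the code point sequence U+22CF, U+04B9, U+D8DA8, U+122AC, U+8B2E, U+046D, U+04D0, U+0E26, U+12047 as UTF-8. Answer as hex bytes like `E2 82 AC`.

E2 8B 8F D2 B9 F3 98 B6 A8 F0 92 8A AC E8 AC AE D1 AD D3 90 E0 B8 A6 F0 92 81 87

U+22CF: 3-byte form → E2 8B 8F.
U+04B9: 2-byte form → D2 B9.
U+D8DA8: 4-byte form → F3 98 B6 A8.
U+122AC: 4-byte form → F0 92 8A AC.
U+8B2E: 3-byte form → E8 AC AE.
U+046D: 2-byte form → D1 AD.
U+04D0: 2-byte form → D3 90.
U+0E26: 3-byte form → E0 B8 A6.
U+12047: 4-byte form → F0 92 81 87.
Concatenated (27 bytes): E2 8B 8F D2 B9 F3 98 B6 A8 F0 92 8A AC E8 AC AE D1 AD D3 90 E0 B8 A6 F0 92 81 87.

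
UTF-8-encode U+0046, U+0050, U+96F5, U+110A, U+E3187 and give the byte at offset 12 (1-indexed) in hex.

0x87

1-indexed offset 12 is 0-indexed offset 11.
U+0046 → 1-byte form 46 at offsets 0–0.
U+0050 → 1-byte form 50 at offsets 1–1.
U+96F5 → 3-byte form E9 9B B5 at offsets 2–4.
U+110A → 3-byte form E1 84 8A at offsets 5–7.
U+E3187 → 4-byte form F3 A3 86 87 at offsets 8–11.
Offset 11 falls in char 5's range; it's byte 4 of F3 A3 86 87 = 0x87.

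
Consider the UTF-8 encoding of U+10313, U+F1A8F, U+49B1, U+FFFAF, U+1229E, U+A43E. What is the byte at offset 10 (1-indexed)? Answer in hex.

1-indexed offset 10 is 0-indexed offset 9.
U+10313 → 4-byte form F0 90 8C 93 at offsets 0–3.
U+F1A8F → 4-byte form F3 B1 AA 8F at offsets 4–7.
U+49B1 → 3-byte form E4 A6 B1 at offsets 8–10.
Offset 9 falls in char 3's range; it's byte 2 of E4 A6 B1 = 0xA6.

0xA6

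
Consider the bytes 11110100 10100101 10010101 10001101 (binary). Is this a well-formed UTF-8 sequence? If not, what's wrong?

Leading byte 0xF4 = 11110100 → 4-byte form.
Payload = 0x12554D, which exceeds U+10FFFF, the maximum Unicode code point. (Leading bytes F5–FF, or F4 followed by ≥ 0x90, are invalid.)

invalid (encodes a value above U+10FFFF)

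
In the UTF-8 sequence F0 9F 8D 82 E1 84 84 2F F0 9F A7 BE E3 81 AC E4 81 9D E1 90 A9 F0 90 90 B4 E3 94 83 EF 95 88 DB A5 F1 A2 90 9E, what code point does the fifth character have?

Offset 0: leading byte 0xF0 = 11110000 → 4-byte char #1 = F0 9F 8D 82.
Offset 4: leading byte 0xE1 = 11100001 → 3-byte char #2 = E1 84 84.
Offset 7: leading byte 0x2F = 00101111 → 1-byte char #3 = 2F.
Offset 8: leading byte 0xF0 = 11110000 → 4-byte char #4 = F0 9F A7 BE.
Offset 12: leading byte 0xE3 = 11100011 → 3-byte char #5 = E3 81 AC.
Leading byte 0xE3 = 11100011 matches 1110xxxx → 3-byte sequence.
Byte 1: 0xE3 = 11100011, payload 0011 (4 bits).
Byte 2: 0x81 = 10000001 (10xxxxxx ✓), payload 000001.
Byte 3: 0xAC = 10101100 (10xxxxxx ✓), payload 101100.
Concatenate: 0011000001101100 = 0x306C (16 bits → U+306C).

U+306C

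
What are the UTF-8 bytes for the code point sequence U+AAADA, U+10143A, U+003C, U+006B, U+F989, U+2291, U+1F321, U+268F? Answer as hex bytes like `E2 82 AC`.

U+AAADA: 4-byte form → F2 AA AB 9A.
U+10143A: 4-byte form → F4 81 90 BA.
U+003C: 1-byte form → 3C.
U+006B: 1-byte form → 6B.
U+F989: 3-byte form → EF A6 89.
U+2291: 3-byte form → E2 8A 91.
U+1F321: 4-byte form → F0 9F 8C A1.
U+268F: 3-byte form → E2 9A 8F.
Concatenated (23 bytes): F2 AA AB 9A F4 81 90 BA 3C 6B EF A6 89 E2 8A 91 F0 9F 8C A1 E2 9A 8F.

F2 AA AB 9A F4 81 90 BA 3C 6B EF A6 89 E2 8A 91 F0 9F 8C A1 E2 9A 8F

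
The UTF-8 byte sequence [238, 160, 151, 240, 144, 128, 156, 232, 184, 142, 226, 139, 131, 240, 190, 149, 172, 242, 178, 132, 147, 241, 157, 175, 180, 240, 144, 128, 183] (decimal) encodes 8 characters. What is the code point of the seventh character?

U+5DBF4

Offset 0: leading byte 0xEE = 11101110 → 3-byte char #1 = EE A0 97.
Offset 3: leading byte 0xF0 = 11110000 → 4-byte char #2 = F0 90 80 9C.
Offset 7: leading byte 0xE8 = 11101000 → 3-byte char #3 = E8 B8 8E.
Offset 10: leading byte 0xE2 = 11100010 → 3-byte char #4 = E2 8B 83.
Offset 13: leading byte 0xF0 = 11110000 → 4-byte char #5 = F0 BE 95 AC.
Offset 17: leading byte 0xF2 = 11110010 → 4-byte char #6 = F2 B2 84 93.
Offset 21: leading byte 0xF1 = 11110001 → 4-byte char #7 = F1 9D AF B4.
Leading byte 0xF1 = 11110001 matches 11110xxx → 4-byte sequence.
Byte 1: 0xF1 = 11110001, payload 001 (3 bits).
Byte 2: 0x9D = 10011101 (10xxxxxx ✓), payload 011101.
Byte 3: 0xAF = 10101111 (10xxxxxx ✓), payload 101111.
Byte 4: 0xB4 = 10110100 (10xxxxxx ✓), payload 110100.
Concatenate: 001011101101111110100 = 0x5DBF4 (21 bits → U+5DBF4).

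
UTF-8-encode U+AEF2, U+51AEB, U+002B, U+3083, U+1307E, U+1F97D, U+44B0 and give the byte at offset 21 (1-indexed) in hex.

0x92

1-indexed offset 21 is 0-indexed offset 20.
U+AEF2 → 3-byte form EA BB B2 at offsets 0–2.
U+51AEB → 4-byte form F1 91 AB AB at offsets 3–6.
U+002B → 1-byte form 2B at offsets 7–7.
U+3083 → 3-byte form E3 82 83 at offsets 8–10.
U+1307E → 4-byte form F0 93 81 BE at offsets 11–14.
U+1F97D → 4-byte form F0 9F A5 BD at offsets 15–18.
U+44B0 → 3-byte form E4 92 B0 at offsets 19–21.
Offset 20 falls in char 7's range; it's byte 2 of E4 92 B0 = 0x92.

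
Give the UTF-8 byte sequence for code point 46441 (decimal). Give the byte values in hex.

U+B569 = 0xB569 = 46441 decimal. In range U+0800–U+FFFF → 3-byte form: 1110xxxx 10xxxxxx 10xxxxxx.
Binary (16 bits): 1011010101101001.
Split 4+6+6: 1011 | 010101 | 101001.
Byte 1: 11101011 = 0xEB.
Byte 2: 10010101 = 0x95.
Byte 3: 10101001 = 0xA9.

EB 95 A9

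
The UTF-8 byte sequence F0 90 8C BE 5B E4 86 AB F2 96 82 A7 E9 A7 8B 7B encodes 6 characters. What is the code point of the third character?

Offset 0: leading byte 0xF0 = 11110000 → 4-byte char #1 = F0 90 8C BE.
Offset 4: leading byte 0x5B = 01011011 → 1-byte char #2 = 5B.
Offset 5: leading byte 0xE4 = 11100100 → 3-byte char #3 = E4 86 AB.
Leading byte 0xE4 = 11100100 matches 1110xxxx → 3-byte sequence.
Byte 1: 0xE4 = 11100100, payload 0100 (4 bits).
Byte 2: 0x86 = 10000110 (10xxxxxx ✓), payload 000110.
Byte 3: 0xAB = 10101011 (10xxxxxx ✓), payload 101011.
Concatenate: 0100000110101011 = 0x41AB (16 bits → U+41AB).

U+41AB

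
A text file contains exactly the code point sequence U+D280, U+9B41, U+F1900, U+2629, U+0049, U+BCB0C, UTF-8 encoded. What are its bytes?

ED 8A 80 E9 AD 81 F3 B1 A4 80 E2 98 A9 49 F2 BC AC 8C

U+D280: 3-byte form → ED 8A 80.
U+9B41: 3-byte form → E9 AD 81.
U+F1900: 4-byte form → F3 B1 A4 80.
U+2629: 3-byte form → E2 98 A9.
U+0049: 1-byte form → 49.
U+BCB0C: 4-byte form → F2 BC AC 8C.
Concatenated (18 bytes): ED 8A 80 E9 AD 81 F3 B1 A4 80 E2 98 A9 49 F2 BC AC 8C.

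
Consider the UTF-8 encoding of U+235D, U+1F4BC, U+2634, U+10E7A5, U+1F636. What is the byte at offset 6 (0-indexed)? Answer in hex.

U+235D → 3-byte form E2 8D 9D at offsets 0–2.
U+1F4BC → 4-byte form F0 9F 92 BC at offsets 3–6.
Offset 6 falls in char 2's range; it's byte 4 of F0 9F 92 BC = 0xBC.

0xBC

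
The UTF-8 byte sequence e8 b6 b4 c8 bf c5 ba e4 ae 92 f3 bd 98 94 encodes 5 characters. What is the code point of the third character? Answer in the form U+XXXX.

U+017A

Offset 0: leading byte 0xE8 = 11101000 → 3-byte char #1 = E8 B6 B4.
Offset 3: leading byte 0xC8 = 11001000 → 2-byte char #2 = C8 BF.
Offset 5: leading byte 0xC5 = 11000101 → 2-byte char #3 = C5 BA.
Leading byte 0xC5 = 11000101 matches 110xxxxx → 2-byte sequence.
Byte 1: 0xC5 = 11000101, payload 00101 (5 bits).
Byte 2: 0xBA = 10111010 (10xxxxxx ✓), payload 111010.
Concatenate: 00101111010 = 0x17A (11 bits → U+017A).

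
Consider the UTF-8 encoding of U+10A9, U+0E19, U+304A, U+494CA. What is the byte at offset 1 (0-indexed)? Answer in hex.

0x82

U+10A9 → 3-byte form E1 82 A9 at offsets 0–2.
Offset 1 falls in char 1's range; it's byte 2 of E1 82 A9 = 0x82.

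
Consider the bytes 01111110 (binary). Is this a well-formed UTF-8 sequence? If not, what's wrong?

valid

Leading byte 0x7E = 01111110 → 1-byte form.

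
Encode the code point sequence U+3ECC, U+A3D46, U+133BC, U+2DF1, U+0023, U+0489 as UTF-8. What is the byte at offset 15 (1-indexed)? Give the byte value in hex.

1-indexed offset 15 is 0-indexed offset 14.
U+3ECC → 3-byte form E3 BB 8C at offsets 0–2.
U+A3D46 → 4-byte form F2 A3 B5 86 at offsets 3–6.
U+133BC → 4-byte form F0 93 8E BC at offsets 7–10.
U+2DF1 → 3-byte form E2 B7 B1 at offsets 11–13.
U+0023 → 1-byte form 23 at offsets 14–14.
Offset 14 falls in char 5's range; it's byte 1 of 23 = 0x23.

0x23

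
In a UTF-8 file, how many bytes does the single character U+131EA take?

U+131EA = 0x131EA. UTF-8 uses 1 byte below 0x80, 2 below 0x800, 3 below 0x10000, 4 up to 0x10FFFF. 0x131EA is in U+10000–U+10FFFF → 4 bytes.

4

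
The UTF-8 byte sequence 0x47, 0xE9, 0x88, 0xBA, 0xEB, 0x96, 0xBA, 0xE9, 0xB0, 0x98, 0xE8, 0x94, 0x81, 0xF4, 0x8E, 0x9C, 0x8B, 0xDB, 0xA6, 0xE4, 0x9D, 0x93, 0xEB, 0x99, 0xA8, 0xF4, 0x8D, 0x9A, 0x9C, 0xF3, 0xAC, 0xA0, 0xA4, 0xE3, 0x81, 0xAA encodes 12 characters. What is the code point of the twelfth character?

Offset 0: leading byte 0x47 = 01000111 → 1-byte char #1 = 47.
Offset 1: leading byte 0xE9 = 11101001 → 3-byte char #2 = E9 88 BA.
Offset 4: leading byte 0xEB = 11101011 → 3-byte char #3 = EB 96 BA.
Offset 7: leading byte 0xE9 = 11101001 → 3-byte char #4 = E9 B0 98.
Offset 10: leading byte 0xE8 = 11101000 → 3-byte char #5 = E8 94 81.
Offset 13: leading byte 0xF4 = 11110100 → 4-byte char #6 = F4 8E 9C 8B.
Offset 17: leading byte 0xDB = 11011011 → 2-byte char #7 = DB A6.
Offset 19: leading byte 0xE4 = 11100100 → 3-byte char #8 = E4 9D 93.
Offset 22: leading byte 0xEB = 11101011 → 3-byte char #9 = EB 99 A8.
Offset 25: leading byte 0xF4 = 11110100 → 4-byte char #10 = F4 8D 9A 9C.
Offset 29: leading byte 0xF3 = 11110011 → 4-byte char #11 = F3 AC A0 A4.
Offset 33: leading byte 0xE3 = 11100011 → 3-byte char #12 = E3 81 AA.
Leading byte 0xE3 = 11100011 matches 1110xxxx → 3-byte sequence.
Byte 1: 0xE3 = 11100011, payload 0011 (4 bits).
Byte 2: 0x81 = 10000001 (10xxxxxx ✓), payload 000001.
Byte 3: 0xAA = 10101010 (10xxxxxx ✓), payload 101010.
Concatenate: 0011000001101010 = 0x306A (16 bits → U+306A).

U+306A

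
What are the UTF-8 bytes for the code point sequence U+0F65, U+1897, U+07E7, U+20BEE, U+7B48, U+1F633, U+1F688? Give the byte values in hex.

U+0F65: 3-byte form → E0 BD A5.
U+1897: 3-byte form → E1 A2 97.
U+07E7: 2-byte form → DF A7.
U+20BEE: 4-byte form → F0 A0 AF AE.
U+7B48: 3-byte form → E7 AD 88.
U+1F633: 4-byte form → F0 9F 98 B3.
U+1F688: 4-byte form → F0 9F 9A 88.
Concatenated (23 bytes): E0 BD A5 E1 A2 97 DF A7 F0 A0 AF AE E7 AD 88 F0 9F 98 B3 F0 9F 9A 88.

E0 BD A5 E1 A2 97 DF A7 F0 A0 AF AE E7 AD 88 F0 9F 98 B3 F0 9F 9A 88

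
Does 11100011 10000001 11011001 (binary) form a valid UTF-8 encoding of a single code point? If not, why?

invalid (non-continuation byte where continuation expected)

Leading byte 0xE3 = 11100011 → 3-byte form.
Byte 3 is 0xD9 = 11011001, which is not 10xxxxxx — expected a continuation byte.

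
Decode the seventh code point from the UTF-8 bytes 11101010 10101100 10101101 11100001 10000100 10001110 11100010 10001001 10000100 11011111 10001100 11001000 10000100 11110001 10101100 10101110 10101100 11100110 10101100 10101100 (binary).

Offset 0: leading byte 0xEA = 11101010 → 3-byte char #1 = EA AC AD.
Offset 3: leading byte 0xE1 = 11100001 → 3-byte char #2 = E1 84 8E.
Offset 6: leading byte 0xE2 = 11100010 → 3-byte char #3 = E2 89 84.
Offset 9: leading byte 0xDF = 11011111 → 2-byte char #4 = DF 8C.
Offset 11: leading byte 0xC8 = 11001000 → 2-byte char #5 = C8 84.
Offset 13: leading byte 0xF1 = 11110001 → 4-byte char #6 = F1 AC AE AC.
Offset 17: leading byte 0xE6 = 11100110 → 3-byte char #7 = E6 AC AC.
Leading byte 0xE6 = 11100110 matches 1110xxxx → 3-byte sequence.
Byte 1: 0xE6 = 11100110, payload 0110 (4 bits).
Byte 2: 0xAC = 10101100 (10xxxxxx ✓), payload 101100.
Byte 3: 0xAC = 10101100 (10xxxxxx ✓), payload 101100.
Concatenate: 0110101100101100 = 0x6B2C (16 bits → U+6B2C).

U+6B2C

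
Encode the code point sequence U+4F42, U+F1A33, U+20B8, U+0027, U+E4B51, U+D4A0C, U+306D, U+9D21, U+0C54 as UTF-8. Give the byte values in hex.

U+4F42: 3-byte form → E4 BD 82.
U+F1A33: 4-byte form → F3 B1 A8 B3.
U+20B8: 3-byte form → E2 82 B8.
U+0027: 1-byte form → 27.
U+E4B51: 4-byte form → F3 A4 AD 91.
U+D4A0C: 4-byte form → F3 94 A8 8C.
U+306D: 3-byte form → E3 81 AD.
U+9D21: 3-byte form → E9 B4 A1.
U+0C54: 3-byte form → E0 B1 94.
Concatenated (28 bytes): E4 BD 82 F3 B1 A8 B3 E2 82 B8 27 F3 A4 AD 91 F3 94 A8 8C E3 81 AD E9 B4 A1 E0 B1 94.

E4 BD 82 F3 B1 A8 B3 E2 82 B8 27 F3 A4 AD 91 F3 94 A8 8C E3 81 AD E9 B4 A1 E0 B1 94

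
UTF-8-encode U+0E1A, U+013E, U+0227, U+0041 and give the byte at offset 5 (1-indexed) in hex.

1-indexed offset 5 is 0-indexed offset 4.
U+0E1A → 3-byte form E0 B8 9A at offsets 0–2.
U+013E → 2-byte form C4 BE at offsets 3–4.
Offset 4 falls in char 2's range; it's byte 2 of C4 BE = 0xBE.

0xBE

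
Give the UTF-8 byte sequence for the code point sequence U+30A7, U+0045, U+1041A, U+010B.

U+30A7: 3-byte form → E3 82 A7.
U+0045: 1-byte form → 45.
U+1041A: 4-byte form → F0 90 90 9A.
U+010B: 2-byte form → C4 8B.
Concatenated (10 bytes): E3 82 A7 45 F0 90 90 9A C4 8B.

E3 82 A7 45 F0 90 90 9A C4 8B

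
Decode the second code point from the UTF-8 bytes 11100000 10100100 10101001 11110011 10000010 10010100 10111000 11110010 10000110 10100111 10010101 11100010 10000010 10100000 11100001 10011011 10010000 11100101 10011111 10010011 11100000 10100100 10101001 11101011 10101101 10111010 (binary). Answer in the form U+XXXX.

U+C2538

Offset 0: leading byte 0xE0 = 11100000 → 3-byte char #1 = E0 A4 A9.
Offset 3: leading byte 0xF3 = 11110011 → 4-byte char #2 = F3 82 94 B8.
Leading byte 0xF3 = 11110011 matches 11110xxx → 4-byte sequence.
Byte 1: 0xF3 = 11110011, payload 011 (3 bits).
Byte 2: 0x82 = 10000010 (10xxxxxx ✓), payload 000010.
Byte 3: 0x94 = 10010100 (10xxxxxx ✓), payload 010100.
Byte 4: 0xB8 = 10111000 (10xxxxxx ✓), payload 111000.
Concatenate: 011000010010100111000 = 0xC2538 (21 bits → U+C2538).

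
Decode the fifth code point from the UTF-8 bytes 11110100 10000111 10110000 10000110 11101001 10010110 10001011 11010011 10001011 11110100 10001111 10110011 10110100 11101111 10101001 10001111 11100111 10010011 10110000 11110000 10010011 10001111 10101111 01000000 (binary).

U+FA4F

Offset 0: leading byte 0xF4 = 11110100 → 4-byte char #1 = F4 87 B0 86.
Offset 4: leading byte 0xE9 = 11101001 → 3-byte char #2 = E9 96 8B.
Offset 7: leading byte 0xD3 = 11010011 → 2-byte char #3 = D3 8B.
Offset 9: leading byte 0xF4 = 11110100 → 4-byte char #4 = F4 8F B3 B4.
Offset 13: leading byte 0xEF = 11101111 → 3-byte char #5 = EF A9 8F.
Leading byte 0xEF = 11101111 matches 1110xxxx → 3-byte sequence.
Byte 1: 0xEF = 11101111, payload 1111 (4 bits).
Byte 2: 0xA9 = 10101001 (10xxxxxx ✓), payload 101001.
Byte 3: 0x8F = 10001111 (10xxxxxx ✓), payload 001111.
Concatenate: 1111101001001111 = 0xFA4F (16 bits → U+FA4F).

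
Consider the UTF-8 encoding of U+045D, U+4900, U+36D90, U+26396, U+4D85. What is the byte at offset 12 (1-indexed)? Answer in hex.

0x8E

1-indexed offset 12 is 0-indexed offset 11.
U+045D → 2-byte form D1 9D at offsets 0–1.
U+4900 → 3-byte form E4 A4 80 at offsets 2–4.
U+36D90 → 4-byte form F0 B6 B6 90 at offsets 5–8.
U+26396 → 4-byte form F0 A6 8E 96 at offsets 9–12.
Offset 11 falls in char 4's range; it's byte 3 of F0 A6 8E 96 = 0x8E.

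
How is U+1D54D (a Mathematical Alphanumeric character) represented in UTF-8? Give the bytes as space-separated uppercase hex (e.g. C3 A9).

U+1D54D = 0x1D54D = 120141 decimal. In range U+10000–U+10FFFF → 4-byte form: 11110xxx 10xxxxxx 10xxxxxx 10xxxxxx.
Binary (21 bits): 000011101010101001101.
Split 3+6+6+6: 000 | 011101 | 010101 | 001101.
Byte 1: 11110000 = 0xF0.
Byte 2: 10011101 = 0x9D.
Byte 3: 10010101 = 0x95.
Byte 4: 10001101 = 0x8D.

F0 9D 95 8D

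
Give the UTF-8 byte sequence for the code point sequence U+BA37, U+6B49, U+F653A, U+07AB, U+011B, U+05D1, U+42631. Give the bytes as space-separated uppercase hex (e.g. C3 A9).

U+BA37: 3-byte form → EB A8 B7.
U+6B49: 3-byte form → E6 AD 89.
U+F653A: 4-byte form → F3 B6 94 BA.
U+07AB: 2-byte form → DE AB.
U+011B: 2-byte form → C4 9B.
U+05D1: 2-byte form → D7 91.
U+42631: 4-byte form → F1 82 98 B1.
Concatenated (20 bytes): EB A8 B7 E6 AD 89 F3 B6 94 BA DE AB C4 9B D7 91 F1 82 98 B1.

EB A8 B7 E6 AD 89 F3 B6 94 BA DE AB C4 9B D7 91 F1 82 98 B1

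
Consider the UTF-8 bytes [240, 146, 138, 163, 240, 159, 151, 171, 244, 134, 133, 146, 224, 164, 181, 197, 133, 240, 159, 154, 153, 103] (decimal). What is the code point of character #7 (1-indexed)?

U+0067

Offset 0: leading byte 0xF0 = 11110000 → 4-byte char #1 = F0 92 8A A3.
Offset 4: leading byte 0xF0 = 11110000 → 4-byte char #2 = F0 9F 97 AB.
Offset 8: leading byte 0xF4 = 11110100 → 4-byte char #3 = F4 86 85 92.
Offset 12: leading byte 0xE0 = 11100000 → 3-byte char #4 = E0 A4 B5.
Offset 15: leading byte 0xC5 = 11000101 → 2-byte char #5 = C5 85.
Offset 17: leading byte 0xF0 = 11110000 → 4-byte char #6 = F0 9F 9A 99.
Offset 21: leading byte 0x67 = 01100111 → 1-byte char #7 = 67.
Leading byte 0x67 = 01100111 matches 0xxxxxxx → 1-byte sequence.
Byte 1: 0x67 = 01100111, payload 1100111 (7 bits).
Concatenate: 1100111 = 0x67 (7 bits → U+0067).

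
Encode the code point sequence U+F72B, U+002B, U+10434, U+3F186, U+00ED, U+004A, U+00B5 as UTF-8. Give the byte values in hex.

EF 9C AB 2B F0 90 90 B4 F0 BF 86 86 C3 AD 4A C2 B5

U+F72B: 3-byte form → EF 9C AB.
U+002B: 1-byte form → 2B.
U+10434: 4-byte form → F0 90 90 B4.
U+3F186: 4-byte form → F0 BF 86 86.
U+00ED: 2-byte form → C3 AD.
U+004A: 1-byte form → 4A.
U+00B5: 2-byte form → C2 B5.
Concatenated (17 bytes): EF 9C AB 2B F0 90 90 B4 F0 BF 86 86 C3 AD 4A C2 B5.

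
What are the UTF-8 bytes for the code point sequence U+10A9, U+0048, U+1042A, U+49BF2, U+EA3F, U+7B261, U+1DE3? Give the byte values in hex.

E1 82 A9 48 F0 90 90 AA F1 89 AF B2 EE A8 BF F1 BB 89 A1 E1 B7 A3

U+10A9: 3-byte form → E1 82 A9.
U+0048: 1-byte form → 48.
U+1042A: 4-byte form → F0 90 90 AA.
U+49BF2: 4-byte form → F1 89 AF B2.
U+EA3F: 3-byte form → EE A8 BF.
U+7B261: 4-byte form → F1 BB 89 A1.
U+1DE3: 3-byte form → E1 B7 A3.
Concatenated (22 bytes): E1 82 A9 48 F0 90 90 AA F1 89 AF B2 EE A8 BF F1 BB 89 A1 E1 B7 A3.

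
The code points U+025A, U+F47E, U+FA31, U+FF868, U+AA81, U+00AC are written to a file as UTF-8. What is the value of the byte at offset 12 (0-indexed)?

U+025A → 2-byte form C9 9A at offsets 0–1.
U+F47E → 3-byte form EF 91 BE at offsets 2–4.
U+FA31 → 3-byte form EF A8 B1 at offsets 5–7.
U+FF868 → 4-byte form F3 BF A1 A8 at offsets 8–11.
U+AA81 → 3-byte form EA AA 81 at offsets 12–14.
Offset 12 falls in char 5's range; it's byte 1 of EA AA 81 = 0xEA.

0xEA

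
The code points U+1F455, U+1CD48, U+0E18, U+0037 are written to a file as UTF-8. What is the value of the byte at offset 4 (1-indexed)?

1-indexed offset 4 is 0-indexed offset 3.
U+1F455 → 4-byte form F0 9F 91 95 at offsets 0–3.
Offset 3 falls in char 1's range; it's byte 4 of F0 9F 91 95 = 0x95.

0x95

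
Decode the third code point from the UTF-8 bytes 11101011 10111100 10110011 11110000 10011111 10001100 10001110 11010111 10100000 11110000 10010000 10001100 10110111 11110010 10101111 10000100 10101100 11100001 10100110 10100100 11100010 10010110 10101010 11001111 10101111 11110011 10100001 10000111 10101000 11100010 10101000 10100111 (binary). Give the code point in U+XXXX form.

Offset 0: leading byte 0xEB = 11101011 → 3-byte char #1 = EB BC B3.
Offset 3: leading byte 0xF0 = 11110000 → 4-byte char #2 = F0 9F 8C 8E.
Offset 7: leading byte 0xD7 = 11010111 → 2-byte char #3 = D7 A0.
Leading byte 0xD7 = 11010111 matches 110xxxxx → 2-byte sequence.
Byte 1: 0xD7 = 11010111, payload 10111 (5 bits).
Byte 2: 0xA0 = 10100000 (10xxxxxx ✓), payload 100000.
Concatenate: 10111100000 = 0x5E0 (11 bits → U+05E0).

U+05E0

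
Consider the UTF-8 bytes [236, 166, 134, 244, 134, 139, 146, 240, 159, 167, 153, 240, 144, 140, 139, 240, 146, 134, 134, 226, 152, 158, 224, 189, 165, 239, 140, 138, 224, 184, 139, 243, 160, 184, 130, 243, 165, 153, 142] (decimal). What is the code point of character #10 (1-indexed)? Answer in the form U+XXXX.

Offset 0: leading byte 0xEC = 11101100 → 3-byte char #1 = EC A6 86.
Offset 3: leading byte 0xF4 = 11110100 → 4-byte char #2 = F4 86 8B 92.
Offset 7: leading byte 0xF0 = 11110000 → 4-byte char #3 = F0 9F A7 99.
Offset 11: leading byte 0xF0 = 11110000 → 4-byte char #4 = F0 90 8C 8B.
Offset 15: leading byte 0xF0 = 11110000 → 4-byte char #5 = F0 92 86 86.
Offset 19: leading byte 0xE2 = 11100010 → 3-byte char #6 = E2 98 9E.
Offset 22: leading byte 0xE0 = 11100000 → 3-byte char #7 = E0 BD A5.
Offset 25: leading byte 0xEF = 11101111 → 3-byte char #8 = EF 8C 8A.
Offset 28: leading byte 0xE0 = 11100000 → 3-byte char #9 = E0 B8 8B.
Offset 31: leading byte 0xF3 = 11110011 → 4-byte char #10 = F3 A0 B8 82.
Leading byte 0xF3 = 11110011 matches 11110xxx → 4-byte sequence.
Byte 1: 0xF3 = 11110011, payload 011 (3 bits).
Byte 2: 0xA0 = 10100000 (10xxxxxx ✓), payload 100000.
Byte 3: 0xB8 = 10111000 (10xxxxxx ✓), payload 111000.
Byte 4: 0x82 = 10000010 (10xxxxxx ✓), payload 000010.
Concatenate: 011100000111000000010 = 0xE0E02 (21 bits → U+E0E02).

U+E0E02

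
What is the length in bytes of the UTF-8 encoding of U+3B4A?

3

U+3B4A = 0x3B4A. UTF-8 uses 1 byte below 0x80, 2 below 0x800, 3 below 0x10000, 4 up to 0x10FFFF. 0x3B4A is in U+0800–U+FFFF → 3 bytes.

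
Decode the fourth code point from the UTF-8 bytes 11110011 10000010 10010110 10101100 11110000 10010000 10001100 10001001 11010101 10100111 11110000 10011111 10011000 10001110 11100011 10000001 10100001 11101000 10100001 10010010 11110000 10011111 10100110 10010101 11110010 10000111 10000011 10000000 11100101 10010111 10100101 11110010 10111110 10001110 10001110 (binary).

Offset 0: leading byte 0xF3 = 11110011 → 4-byte char #1 = F3 82 96 AC.
Offset 4: leading byte 0xF0 = 11110000 → 4-byte char #2 = F0 90 8C 89.
Offset 8: leading byte 0xD5 = 11010101 → 2-byte char #3 = D5 A7.
Offset 10: leading byte 0xF0 = 11110000 → 4-byte char #4 = F0 9F 98 8E.
Leading byte 0xF0 = 11110000 matches 11110xxx → 4-byte sequence.
Byte 1: 0xF0 = 11110000, payload 000 (3 bits).
Byte 2: 0x9F = 10011111 (10xxxxxx ✓), payload 011111.
Byte 3: 0x98 = 10011000 (10xxxxxx ✓), payload 011000.
Byte 4: 0x8E = 10001110 (10xxxxxx ✓), payload 001110.
Concatenate: 000011111011000001110 = 0x1F60E (21 bits → U+1F60E).

U+1F60E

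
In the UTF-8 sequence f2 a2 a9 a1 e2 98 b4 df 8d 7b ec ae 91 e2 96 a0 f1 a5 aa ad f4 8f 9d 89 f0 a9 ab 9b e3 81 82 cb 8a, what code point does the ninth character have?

Offset 0: leading byte 0xF2 = 11110010 → 4-byte char #1 = F2 A2 A9 A1.
Offset 4: leading byte 0xE2 = 11100010 → 3-byte char #2 = E2 98 B4.
Offset 7: leading byte 0xDF = 11011111 → 2-byte char #3 = DF 8D.
Offset 9: leading byte 0x7B = 01111011 → 1-byte char #4 = 7B.
Offset 10: leading byte 0xEC = 11101100 → 3-byte char #5 = EC AE 91.
Offset 13: leading byte 0xE2 = 11100010 → 3-byte char #6 = E2 96 A0.
Offset 16: leading byte 0xF1 = 11110001 → 4-byte char #7 = F1 A5 AA AD.
Offset 20: leading byte 0xF4 = 11110100 → 4-byte char #8 = F4 8F 9D 89.
Offset 24: leading byte 0xF0 = 11110000 → 4-byte char #9 = F0 A9 AB 9B.
Leading byte 0xF0 = 11110000 matches 11110xxx → 4-byte sequence.
Byte 1: 0xF0 = 11110000, payload 000 (3 bits).
Byte 2: 0xA9 = 10101001 (10xxxxxx ✓), payload 101001.
Byte 3: 0xAB = 10101011 (10xxxxxx ✓), payload 101011.
Byte 4: 0x9B = 10011011 (10xxxxxx ✓), payload 011011.
Concatenate: 000101001101011011011 = 0x29ADB (21 bits → U+29ADB).

U+29ADB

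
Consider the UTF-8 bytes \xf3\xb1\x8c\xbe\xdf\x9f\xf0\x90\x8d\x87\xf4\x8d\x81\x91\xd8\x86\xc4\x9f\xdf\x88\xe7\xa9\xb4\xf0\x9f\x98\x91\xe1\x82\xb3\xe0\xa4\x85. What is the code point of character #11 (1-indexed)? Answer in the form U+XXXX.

U+0905

Offset 0: leading byte 0xF3 = 11110011 → 4-byte char #1 = F3 B1 8C BE.
Offset 4: leading byte 0xDF = 11011111 → 2-byte char #2 = DF 9F.
Offset 6: leading byte 0xF0 = 11110000 → 4-byte char #3 = F0 90 8D 87.
Offset 10: leading byte 0xF4 = 11110100 → 4-byte char #4 = F4 8D 81 91.
Offset 14: leading byte 0xD8 = 11011000 → 2-byte char #5 = D8 86.
Offset 16: leading byte 0xC4 = 11000100 → 2-byte char #6 = C4 9F.
Offset 18: leading byte 0xDF = 11011111 → 2-byte char #7 = DF 88.
Offset 20: leading byte 0xE7 = 11100111 → 3-byte char #8 = E7 A9 B4.
Offset 23: leading byte 0xF0 = 11110000 → 4-byte char #9 = F0 9F 98 91.
Offset 27: leading byte 0xE1 = 11100001 → 3-byte char #10 = E1 82 B3.
Offset 30: leading byte 0xE0 = 11100000 → 3-byte char #11 = E0 A4 85.
Leading byte 0xE0 = 11100000 matches 1110xxxx → 3-byte sequence.
Byte 1: 0xE0 = 11100000, payload 0000 (4 bits).
Byte 2: 0xA4 = 10100100 (10xxxxxx ✓), payload 100100.
Byte 3: 0x85 = 10000101 (10xxxxxx ✓), payload 000101.
Concatenate: 0000100100000101 = 0x905 (16 bits → U+0905).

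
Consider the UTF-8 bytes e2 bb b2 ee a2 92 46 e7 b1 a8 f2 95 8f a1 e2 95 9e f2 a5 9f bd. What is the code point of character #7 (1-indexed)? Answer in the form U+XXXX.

Offset 0: leading byte 0xE2 = 11100010 → 3-byte char #1 = E2 BB B2.
Offset 3: leading byte 0xEE = 11101110 → 3-byte char #2 = EE A2 92.
Offset 6: leading byte 0x46 = 01000110 → 1-byte char #3 = 46.
Offset 7: leading byte 0xE7 = 11100111 → 3-byte char #4 = E7 B1 A8.
Offset 10: leading byte 0xF2 = 11110010 → 4-byte char #5 = F2 95 8F A1.
Offset 14: leading byte 0xE2 = 11100010 → 3-byte char #6 = E2 95 9E.
Offset 17: leading byte 0xF2 = 11110010 → 4-byte char #7 = F2 A5 9F BD.
Leading byte 0xF2 = 11110010 matches 11110xxx → 4-byte sequence.
Byte 1: 0xF2 = 11110010, payload 010 (3 bits).
Byte 2: 0xA5 = 10100101 (10xxxxxx ✓), payload 100101.
Byte 3: 0x9F = 10011111 (10xxxxxx ✓), payload 011111.
Byte 4: 0xBD = 10111101 (10xxxxxx ✓), payload 111101.
Concatenate: 010100101011111111101 = 0xA57FD (21 bits → U+A57FD).

U+A57FD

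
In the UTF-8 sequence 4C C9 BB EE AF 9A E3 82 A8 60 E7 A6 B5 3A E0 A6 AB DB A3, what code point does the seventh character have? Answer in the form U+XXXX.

U+003A

Offset 0: leading byte 0x4C = 01001100 → 1-byte char #1 = 4C.
Offset 1: leading byte 0xC9 = 11001001 → 2-byte char #2 = C9 BB.
Offset 3: leading byte 0xEE = 11101110 → 3-byte char #3 = EE AF 9A.
Offset 6: leading byte 0xE3 = 11100011 → 3-byte char #4 = E3 82 A8.
Offset 9: leading byte 0x60 = 01100000 → 1-byte char #5 = 60.
Offset 10: leading byte 0xE7 = 11100111 → 3-byte char #6 = E7 A6 B5.
Offset 13: leading byte 0x3A = 00111010 → 1-byte char #7 = 3A.
Leading byte 0x3A = 00111010 matches 0xxxxxxx → 1-byte sequence.
Byte 1: 0x3A = 00111010, payload 0111010 (7 bits).
Concatenate: 0111010 = 0x3A (7 bits → U+003A).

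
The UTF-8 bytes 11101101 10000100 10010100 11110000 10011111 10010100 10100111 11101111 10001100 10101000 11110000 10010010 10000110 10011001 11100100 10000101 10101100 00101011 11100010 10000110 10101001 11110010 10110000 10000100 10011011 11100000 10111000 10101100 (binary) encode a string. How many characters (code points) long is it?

9

Byte at offset 0: 0xED = 11101101 → 3-byte char (#1). Advance 3.
Byte at offset 3: 0xF0 = 11110000 → 4-byte char (#2). Advance 4.
Byte at offset 7: 0xEF = 11101111 → 3-byte char (#3). Advance 3.
Byte at offset 10: 0xF0 = 11110000 → 4-byte char (#4). Advance 4.
Byte at offset 14: 0xE4 = 11100100 → 3-byte char (#5). Advance 3.
Byte at offset 17: 0x2B = 00101011 → 1-byte char (#6). Advance 1.
Byte at offset 18: 0xE2 = 11100010 → 3-byte char (#7). Advance 3.
Byte at offset 21: 0xF2 = 11110010 → 4-byte char (#8). Advance 4.
Byte at offset 25: 0xE0 = 11100000 → 3-byte char (#9). Advance 3.
Reached end at offset 28 after 9 code points.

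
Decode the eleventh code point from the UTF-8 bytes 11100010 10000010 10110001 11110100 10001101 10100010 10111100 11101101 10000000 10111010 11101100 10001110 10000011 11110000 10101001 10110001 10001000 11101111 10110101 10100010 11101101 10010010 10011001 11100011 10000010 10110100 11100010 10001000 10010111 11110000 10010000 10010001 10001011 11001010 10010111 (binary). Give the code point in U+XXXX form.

U+0297

Offset 0: leading byte 0xE2 = 11100010 → 3-byte char #1 = E2 82 B1.
Offset 3: leading byte 0xF4 = 11110100 → 4-byte char #2 = F4 8D A2 BC.
Offset 7: leading byte 0xED = 11101101 → 3-byte char #3 = ED 80 BA.
Offset 10: leading byte 0xEC = 11101100 → 3-byte char #4 = EC 8E 83.
Offset 13: leading byte 0xF0 = 11110000 → 4-byte char #5 = F0 A9 B1 88.
Offset 17: leading byte 0xEF = 11101111 → 3-byte char #6 = EF B5 A2.
Offset 20: leading byte 0xED = 11101101 → 3-byte char #7 = ED 92 99.
Offset 23: leading byte 0xE3 = 11100011 → 3-byte char #8 = E3 82 B4.
Offset 26: leading byte 0xE2 = 11100010 → 3-byte char #9 = E2 88 97.
Offset 29: leading byte 0xF0 = 11110000 → 4-byte char #10 = F0 90 91 8B.
Offset 33: leading byte 0xCA = 11001010 → 2-byte char #11 = CA 97.
Leading byte 0xCA = 11001010 matches 110xxxxx → 2-byte sequence.
Byte 1: 0xCA = 11001010, payload 01010 (5 bits).
Byte 2: 0x97 = 10010111 (10xxxxxx ✓), payload 010111.
Concatenate: 01010010111 = 0x297 (11 bits → U+0297).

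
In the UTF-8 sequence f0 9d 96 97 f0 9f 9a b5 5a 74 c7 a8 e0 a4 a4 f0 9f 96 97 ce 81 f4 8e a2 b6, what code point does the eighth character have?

U+0381

Offset 0: leading byte 0xF0 = 11110000 → 4-byte char #1 = F0 9D 96 97.
Offset 4: leading byte 0xF0 = 11110000 → 4-byte char #2 = F0 9F 9A B5.
Offset 8: leading byte 0x5A = 01011010 → 1-byte char #3 = 5A.
Offset 9: leading byte 0x74 = 01110100 → 1-byte char #4 = 74.
Offset 10: leading byte 0xC7 = 11000111 → 2-byte char #5 = C7 A8.
Offset 12: leading byte 0xE0 = 11100000 → 3-byte char #6 = E0 A4 A4.
Offset 15: leading byte 0xF0 = 11110000 → 4-byte char #7 = F0 9F 96 97.
Offset 19: leading byte 0xCE = 11001110 → 2-byte char #8 = CE 81.
Leading byte 0xCE = 11001110 matches 110xxxxx → 2-byte sequence.
Byte 1: 0xCE = 11001110, payload 01110 (5 bits).
Byte 2: 0x81 = 10000001 (10xxxxxx ✓), payload 000001.
Concatenate: 01110000001 = 0x381 (11 bits → U+0381).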